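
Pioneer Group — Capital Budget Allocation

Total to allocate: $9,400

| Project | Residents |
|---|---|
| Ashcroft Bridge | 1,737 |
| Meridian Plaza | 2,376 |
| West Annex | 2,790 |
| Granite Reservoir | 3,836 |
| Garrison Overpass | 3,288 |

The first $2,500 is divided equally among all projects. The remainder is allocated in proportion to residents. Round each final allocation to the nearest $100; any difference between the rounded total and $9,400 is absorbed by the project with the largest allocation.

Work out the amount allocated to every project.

First tranche $2,500 split equally: $500 each.
Remainder $6,900 by residents (total 14,027): Ashcroft Bridge 854.44 → $900; Meridian Plaza 1,168.77 → $1,200; West Annex 1,372.42 → $1,400; Granite Reservoir 1,886.96 → $1,900; Garrison Overpass 1,617.40 → $1,600.
Rounding difference −$100 on remainder applied to Granite Reservoir.
Totals: Ashcroft Bridge $500 + $900 = $1,400; Meridian Plaza $500 + $1,200 = $1,700; West Annex $500 + $1,400 = $1,900; Granite Reservoir $500 + $1,800 = $2,300; Garrison Overpass $500 + $1,600 = $2,100.

Ashcroft Bridge: $1,400 | Meridian Plaza: $1,700 | West Annex: $1,900 | Granite Reservoir: $2,300 | Garrison Overpass: $2,100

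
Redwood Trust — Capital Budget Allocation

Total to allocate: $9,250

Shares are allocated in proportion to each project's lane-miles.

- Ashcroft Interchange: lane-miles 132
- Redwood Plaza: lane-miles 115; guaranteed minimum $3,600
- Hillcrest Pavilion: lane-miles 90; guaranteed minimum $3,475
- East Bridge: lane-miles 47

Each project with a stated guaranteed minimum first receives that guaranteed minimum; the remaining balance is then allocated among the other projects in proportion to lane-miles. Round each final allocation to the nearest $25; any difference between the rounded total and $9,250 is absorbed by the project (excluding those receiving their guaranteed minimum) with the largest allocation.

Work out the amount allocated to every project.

Guaranteed amounts: Redwood Plaza $3,600; Hillcrest Pavilion $3,475. Remaining pool $2,175.
Remaining pool split over remaining lane-miles 179: Ashcroft Interchange 1,603.91 → $1,600; East Bridge 571.09 → $575.

Ashcroft Interchange: $1,600 | Redwood Plaza: $3,600 | Hillcrest Pavilion: $3,475 | East Bridge: $575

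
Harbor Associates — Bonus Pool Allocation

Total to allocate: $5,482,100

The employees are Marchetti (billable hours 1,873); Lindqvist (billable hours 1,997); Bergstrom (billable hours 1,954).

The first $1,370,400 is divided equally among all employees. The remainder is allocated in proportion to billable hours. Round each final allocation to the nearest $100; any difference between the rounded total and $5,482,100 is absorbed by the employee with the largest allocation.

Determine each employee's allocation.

$1,370,400 shared equally gives $456,800 per employee.
Remainder $4,111,700 by billable hours (total 5,824): Marchetti 1,322,323.85 → $1,322,300; Lindqvist 1,409,866.91 → $1,409,900; Bergstrom 1,379,509.24 → $1,379,500.
Totals: Marchetti $456,800 + $1,322,300 = $1,779,100; Lindqvist $456,800 + $1,409,900 = $1,866,700; Bergstrom $456,800 + $1,379,500 = $1,836,300.

Marchetti: $1,779,100; Lindqvist: $1,866,700; Bergstrom: $1,836,300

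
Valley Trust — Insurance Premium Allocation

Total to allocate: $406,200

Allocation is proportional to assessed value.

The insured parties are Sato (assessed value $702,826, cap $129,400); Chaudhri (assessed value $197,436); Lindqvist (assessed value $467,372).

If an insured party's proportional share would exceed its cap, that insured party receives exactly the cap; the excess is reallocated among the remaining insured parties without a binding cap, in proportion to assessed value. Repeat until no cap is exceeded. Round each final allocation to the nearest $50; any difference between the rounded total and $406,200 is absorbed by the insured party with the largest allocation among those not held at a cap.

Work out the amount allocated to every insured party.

Sum of assessed value: 1,367,634.
Unconstrained shares: Sato 208,745.85; Chaudhri 58,640.33; Lindqvist 138,813.82.
Cap binds for Sato ($129,400); residual $276,800 reallocated over remaining assessed value 664,808.
Shares after redistribution: Chaudhri 82,204.61 → $82,200; Lindqvist 194,595.39 → $194,600.

Sato: $129,400 · Chaudhri: $82,200 · Lindqvist: $194,600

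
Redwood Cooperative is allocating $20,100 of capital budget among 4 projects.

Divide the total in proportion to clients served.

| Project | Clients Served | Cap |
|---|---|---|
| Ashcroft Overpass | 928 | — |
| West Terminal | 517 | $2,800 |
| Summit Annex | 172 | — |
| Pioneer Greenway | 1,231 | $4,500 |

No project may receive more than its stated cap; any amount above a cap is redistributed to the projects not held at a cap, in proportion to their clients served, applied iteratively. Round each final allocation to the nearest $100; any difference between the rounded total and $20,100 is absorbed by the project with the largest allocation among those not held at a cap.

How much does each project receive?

Sum of clients served: 2,848.
Proportional shares (ignoring caps): Ashcroft Overpass 6,549.44; West Terminal 3,648.77; Summit Annex 1,213.90; Pioneer Greenway 8,687.89.
Held at cap: West Terminal ($2,800), Pioneer Greenway ($4,500); balance $12,800 reallocated over remaining clients served 1,100.
Redistributed shares: Ashcroft Overpass 10,798.55 → $10,800; Summit Annex 2,001.45 → $2,000.

Ashcroft Overpass: $10,800; West Terminal: $2,800; Summit Annex: $2,000; Pioneer Greenway: $4,500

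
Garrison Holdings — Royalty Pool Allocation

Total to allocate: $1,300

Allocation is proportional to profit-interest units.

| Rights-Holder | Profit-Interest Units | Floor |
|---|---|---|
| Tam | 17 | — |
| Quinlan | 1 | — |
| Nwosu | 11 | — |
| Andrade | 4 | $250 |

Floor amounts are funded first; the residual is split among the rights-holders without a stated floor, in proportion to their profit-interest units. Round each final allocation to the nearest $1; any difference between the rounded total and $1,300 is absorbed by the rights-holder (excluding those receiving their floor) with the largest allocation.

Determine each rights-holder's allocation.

Minimums first: Andrade $250. Remaining pool $1,050.
Remaining pool split over remaining profit-interest units 29: Tam 615.52 → $616; Quinlan 36.21 → $36; Nwosu 398.28 → $398.

Tam: $616 · Quinlan: $36 · Nwosu: $398 · Andrade: $250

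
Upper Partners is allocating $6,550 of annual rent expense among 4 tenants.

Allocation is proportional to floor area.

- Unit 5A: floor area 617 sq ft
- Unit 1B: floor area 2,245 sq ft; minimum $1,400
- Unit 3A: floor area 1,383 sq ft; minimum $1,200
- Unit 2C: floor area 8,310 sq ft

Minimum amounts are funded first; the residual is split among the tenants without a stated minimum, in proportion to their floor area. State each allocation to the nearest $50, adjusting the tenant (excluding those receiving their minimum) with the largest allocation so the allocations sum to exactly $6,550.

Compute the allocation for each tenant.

Guaranteed amounts: Unit 1B $1,400; Unit 3A $1,200. Balance $3,950.
Balance split over remaining floor area 8,927: Unit 5A 273.01 → $250; Unit 2C 3,676.99 → $3,700.

Unit 5A: $250 · Unit 1B: $1,400 · Unit 3A: $1,200 · Unit 2C: $3,700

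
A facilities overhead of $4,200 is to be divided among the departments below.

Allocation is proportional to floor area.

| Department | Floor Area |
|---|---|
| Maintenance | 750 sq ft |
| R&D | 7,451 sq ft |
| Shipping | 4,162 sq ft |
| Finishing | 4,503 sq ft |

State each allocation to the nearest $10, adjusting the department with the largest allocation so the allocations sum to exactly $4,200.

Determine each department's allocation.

Maintenance: $190; R&D: $1,850; Shipping: $1,040; Finishing: $1,120

Sum of floor area: 16,866.
Unrounded shares: Maintenance 750/16,866 × $4,200 = 186.77; R&D 7,451/16,866 × $4,200 = 1,855.46; Shipping 4,162/16,866 × $4,200 = 1,036.43; Finishing 4,503/16,866 × $4,200 = 1,121.34.
At nearest $10: Maintenance $190; R&D $1,860; Shipping $1,040; Finishing $1,120. Sum = $4,210.
Difference $4,200 − $4,210 = −$10 applied to largest allocation (R&D): R&D becomes $1,850.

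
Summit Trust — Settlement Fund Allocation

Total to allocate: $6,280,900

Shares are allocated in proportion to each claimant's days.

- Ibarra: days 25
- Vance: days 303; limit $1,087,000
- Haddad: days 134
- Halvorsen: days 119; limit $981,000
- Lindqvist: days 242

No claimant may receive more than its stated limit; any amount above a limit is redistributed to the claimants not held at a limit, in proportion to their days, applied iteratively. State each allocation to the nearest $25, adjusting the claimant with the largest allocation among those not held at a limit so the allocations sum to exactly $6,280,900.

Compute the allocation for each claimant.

Total days = 823.
Pro-rata shares before constraints: Ibarra 190,792.83; Vance 2,312,409.11; Haddad 1,022,649.57; Halvorsen 908,173.88; Lindqvist 1,846,874.61.
Capped: Vance ($1,087,000); remaining pool $5,193,900 reallocated over remaining days 520.
Capped: Halvorsen ($981,000); remaining pool $4,212,900 reallocated over remaining days 401.
Redistributed shares: Ibarra 262,649.63 → $262,650; Haddad 1,407,802.00 → $1,407,800; Lindqvist 2,542,448.38 → $2,542,450.

Ibarra: $262,650 | Vance: $1,087,000 | Haddad: $1,407,800 | Halvorsen: $981,000 | Lindqvist: $2,542,450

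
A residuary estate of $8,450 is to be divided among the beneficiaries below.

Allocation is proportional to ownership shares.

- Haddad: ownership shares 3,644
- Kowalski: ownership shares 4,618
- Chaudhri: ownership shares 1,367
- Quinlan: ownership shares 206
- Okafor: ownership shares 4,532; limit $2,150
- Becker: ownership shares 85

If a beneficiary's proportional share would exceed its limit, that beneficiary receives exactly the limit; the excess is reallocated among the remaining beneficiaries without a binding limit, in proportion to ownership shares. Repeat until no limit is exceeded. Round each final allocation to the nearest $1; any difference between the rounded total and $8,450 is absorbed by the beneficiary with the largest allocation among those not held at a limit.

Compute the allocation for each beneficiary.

Haddad: $2,314 | Kowalski: $2,933 | Chaudhri: $868 | Quinlan: $131 | Okafor: $2,150 | Becker: $54

Sum of ownership shares: 14,452.
Unconstrained shares: Haddad 2,130.63; Kowalski 2,700.12; Chaudhri 799.28; Quinlan 120.45; Okafor 2,649.83; Becker 49.70.
Capped: Okafor ($2,150); remaining pool $6,300 reallocated over remaining ownership shares 9,920.
Redistributed shares: Haddad 2,314.23 → $2,314; Kowalski 2,932.80 → $2,933; Chaudhri 868.16 → $868; Quinlan 130.83 → $131; Becker 53.98 → $54.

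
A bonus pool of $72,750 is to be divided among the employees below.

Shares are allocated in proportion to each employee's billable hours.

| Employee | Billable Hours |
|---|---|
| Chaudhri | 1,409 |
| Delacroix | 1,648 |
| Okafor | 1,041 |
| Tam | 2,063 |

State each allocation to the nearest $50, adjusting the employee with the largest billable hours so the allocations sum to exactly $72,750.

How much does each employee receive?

Billable hours total: 1,409 + 1,648 + 1,041 + 2,063 = 6,161.
Proportional shares: Chaudhri 16,637.68; Delacroix 19,459.83; Okafor 12,292.28; Tam 24,360.21.
At nearest $50: Chaudhri $16,650; Delacroix $19,450; Okafor $12,300; Tam $24,350. Sum = $72,750.
Sum already equals the total — no adjustment.

Chaudhri: $16,650 | Delacroix: $19,450 | Okafor: $12,300 | Tam: $24,350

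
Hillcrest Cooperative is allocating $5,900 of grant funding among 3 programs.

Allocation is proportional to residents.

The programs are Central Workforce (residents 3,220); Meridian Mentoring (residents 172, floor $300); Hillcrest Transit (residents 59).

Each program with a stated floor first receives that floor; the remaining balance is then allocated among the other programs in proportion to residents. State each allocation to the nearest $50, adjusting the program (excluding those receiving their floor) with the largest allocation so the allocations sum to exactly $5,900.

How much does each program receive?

Central Workforce: $5,500 | Meridian Mentoring: $300 | Hillcrest Transit: $100

Guaranteed amounts: Meridian Mentoring $300. Remaining pool $5,600.
Remaining pool split over remaining residents 3,279: Central Workforce 5,499.24 → $5,500; Hillcrest Transit 100.76 → $100.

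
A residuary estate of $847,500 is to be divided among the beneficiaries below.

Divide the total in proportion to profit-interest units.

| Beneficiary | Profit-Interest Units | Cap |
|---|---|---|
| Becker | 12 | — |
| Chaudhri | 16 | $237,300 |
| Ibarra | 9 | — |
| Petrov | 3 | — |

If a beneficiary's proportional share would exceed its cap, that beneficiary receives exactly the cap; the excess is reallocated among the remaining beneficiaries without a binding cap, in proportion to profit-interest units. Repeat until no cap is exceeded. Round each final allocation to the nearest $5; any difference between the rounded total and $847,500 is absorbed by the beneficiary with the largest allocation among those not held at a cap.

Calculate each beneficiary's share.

Sum of profit-interest units: 40.
Pro-rata shares before constraints: Becker 254,250.00; Chaudhri 339,000.00; Ibarra 190,687.50; Petrov 63,562.50.
Cap binds for Chaudhri ($237,300); balance $610,200 reallocated over remaining profit-interest units 24.
Shares after redistribution: Becker 305,100.00 → $305,100; Ibarra 228,825.00 → $228,825; Petrov 76,275.00 → $76,275.

Becker: $305,100; Chaudhri: $237,300; Ibarra: $228,825; Petrov: $76,275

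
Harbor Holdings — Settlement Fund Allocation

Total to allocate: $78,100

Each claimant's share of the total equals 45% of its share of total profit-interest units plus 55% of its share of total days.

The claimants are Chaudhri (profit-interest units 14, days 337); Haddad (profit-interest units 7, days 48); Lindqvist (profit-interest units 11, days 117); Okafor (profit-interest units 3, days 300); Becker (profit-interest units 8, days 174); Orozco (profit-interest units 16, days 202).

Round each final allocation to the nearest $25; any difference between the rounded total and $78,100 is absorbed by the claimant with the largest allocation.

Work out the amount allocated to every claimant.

Chaudhri: $20,625 | Haddad: $5,925 | Lindqvist: $10,825 | Okafor: $12,725 | Becker: $11,100 | Orozco: $16,900

Totals — profit-interest units 59, days 1,178.
Combined weights (45% profit-interest units + 55% days): Chaudhri 0.2641; Haddad 0.0758; Lindqvist 0.1385; Okafor 0.1629; Becker 0.1423; Orozco 0.2163.
Unrounded shares: Chaudhri 20,627.98; Haddad 5,920.03; Lindqvist 10,818.79; Okafor 12,726.34; Becker 11,110.22; Orozco 16,896.65.
After rounding ($25): Chaudhri $20,625; Haddad $5,925; Lindqvist $10,825; Okafor $12,725; Becker $11,100; Orozco $16,900. Sum = $78,100.
Rounded total matches; no reconciliation needed.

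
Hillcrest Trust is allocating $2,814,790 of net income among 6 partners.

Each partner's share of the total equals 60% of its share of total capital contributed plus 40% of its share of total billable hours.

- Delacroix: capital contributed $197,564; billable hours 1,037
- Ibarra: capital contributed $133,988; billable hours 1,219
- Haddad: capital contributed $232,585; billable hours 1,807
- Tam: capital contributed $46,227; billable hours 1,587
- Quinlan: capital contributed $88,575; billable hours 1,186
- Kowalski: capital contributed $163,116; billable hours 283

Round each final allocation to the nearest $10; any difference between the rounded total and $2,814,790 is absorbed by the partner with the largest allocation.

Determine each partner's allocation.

Delacroix: $551,060 | Ibarra: $455,290 | Haddad: $741,460 | Tam: $341,560 | Quinlan: $361,100 | Kowalski: $364,320

Capital contributed total 862,055; billable hours total 7,119.
Composite weights (60% capital contributed + 40% billable hours): Delacroix 0.1958; Ibarra 0.1617; Haddad 0.2634; Tam 0.1213; Quinlan 0.1283; Kowalski 0.1294.
Unrounded shares: Delacroix 551,060.96; Ibarra 455,292.07; Haddad 741,451.99; Tam 341,558.84; Quinlan 361,103.14; Kowalski 364,323.01.
After rounding ($10): Delacroix $551,060; Ibarra $455,290; Haddad $741,450; Tam $341,560; Quinlan $361,100; Kowalski $364,320. Sum = $2,814,780.
Difference $2,814,790 − $2,814,780 = +$10 applied to largest allocation (Haddad): Haddad becomes $741,460.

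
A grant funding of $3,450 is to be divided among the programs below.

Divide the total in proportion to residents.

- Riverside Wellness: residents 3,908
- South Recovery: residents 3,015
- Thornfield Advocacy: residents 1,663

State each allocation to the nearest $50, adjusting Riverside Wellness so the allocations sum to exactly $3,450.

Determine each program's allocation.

Riverside Wellness: $1,600; South Recovery: $1,200; Thornfield Advocacy: $650

Residents total: 8,586.
Proportional shares: Riverside Wellness 3,908/8,586 × $3,450 = 1,570.30; South Recovery 3,015/8,586 × $3,450 = 1,211.48; Thornfield Advocacy 1,663/8,586 × $3,450 = 668.22.
At nearest $50: Riverside Wellness $1,550; South Recovery $1,200; Thornfield Advocacy $650. Sum = $3,400.
Difference $3,450 − $3,400 = +$50 applied to Riverside Wellness: Riverside Wellness becomes $1,600.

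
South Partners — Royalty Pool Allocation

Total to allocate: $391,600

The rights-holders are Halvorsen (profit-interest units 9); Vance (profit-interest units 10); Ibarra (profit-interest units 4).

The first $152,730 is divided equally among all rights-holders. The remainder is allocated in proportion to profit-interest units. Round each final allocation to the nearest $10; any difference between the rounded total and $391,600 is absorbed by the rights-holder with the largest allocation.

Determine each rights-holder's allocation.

Halvorsen: $144,380 | Vance: $154,770 | Ibarra: $92,450

$152,730 shared equally gives $50,910 per rights-holder.
Remainder $238,870 by profit-interest units (total 23): Halvorsen 93,470.87 → $93,470; Vance 103,856.52 → $103,860; Ibarra 41,542.61 → $41,540.
Totals: Halvorsen $50,910 + $93,470 = $144,380; Vance $50,910 + $103,860 = $154,770; Ibarra $50,910 + $41,540 = $92,450.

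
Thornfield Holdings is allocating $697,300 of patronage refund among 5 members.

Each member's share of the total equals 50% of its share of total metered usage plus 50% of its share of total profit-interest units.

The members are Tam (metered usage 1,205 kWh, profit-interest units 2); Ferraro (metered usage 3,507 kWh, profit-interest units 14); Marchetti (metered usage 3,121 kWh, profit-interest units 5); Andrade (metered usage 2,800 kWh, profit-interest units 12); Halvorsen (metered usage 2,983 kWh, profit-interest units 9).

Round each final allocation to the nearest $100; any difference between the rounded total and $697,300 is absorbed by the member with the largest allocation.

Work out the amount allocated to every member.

Tam: $47,500 · Ferraro: $206,000 · Marchetti: $121,400 · Andrade: $171,300 · Halvorsen: $151,100

Totals — metered usage 13,616, profit-interest units 42.
Combined weights (50% metered usage + 50% profit-interest units): Tam 0.0681; Ferraro 0.2954; Marchetti 0.1741; Andrade 0.2457; Halvorsen 0.2167.
Proportional shares: Tam 47,457.50; Ferraro 206,016.57; Marchetti 121,421.98; Andrade 171,310.82; Halvorsen 151,093.13.
After rounding ($100): Tam $47,500; Ferraro $206,000; Marchetti $121,400; Andrade $171,300; Halvorsen $151,100. Sum = $697,300.
Rounded total matches; no reconciliation needed.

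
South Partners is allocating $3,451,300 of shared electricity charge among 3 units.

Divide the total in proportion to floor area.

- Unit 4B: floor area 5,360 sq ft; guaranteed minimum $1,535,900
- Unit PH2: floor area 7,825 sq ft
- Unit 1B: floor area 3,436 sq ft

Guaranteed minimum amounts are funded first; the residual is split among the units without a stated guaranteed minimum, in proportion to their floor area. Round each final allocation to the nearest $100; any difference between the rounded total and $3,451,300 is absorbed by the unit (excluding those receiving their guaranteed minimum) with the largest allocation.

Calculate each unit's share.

Minimums first: Unit 4B $1,535,900. Residual $1,915,400.
Residual split over remaining floor area 11,261: Unit PH2 1,330,965.72 → $1,331,000; Unit 1B 584,434.28 → $584,400.

Unit 4B: $1,535,900 | Unit PH2: $1,331,000 | Unit 1B: $584,400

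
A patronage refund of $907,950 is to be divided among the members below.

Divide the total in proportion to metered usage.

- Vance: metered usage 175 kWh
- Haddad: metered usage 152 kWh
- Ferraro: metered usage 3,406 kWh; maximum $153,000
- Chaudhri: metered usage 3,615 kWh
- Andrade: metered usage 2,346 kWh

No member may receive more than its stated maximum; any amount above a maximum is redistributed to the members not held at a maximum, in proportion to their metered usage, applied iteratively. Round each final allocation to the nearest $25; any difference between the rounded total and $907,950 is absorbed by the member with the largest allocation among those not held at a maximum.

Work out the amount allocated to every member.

Vance: $21,000 | Haddad: $18,250 | Ferraro: $153,000 | Chaudhri: $434,025 | Andrade: $281,675

Combined metered usage = 9,694.
Pro-rata shares before constraints: Vance 16,390.68; Haddad 14,236.48; Ferraro 319,009.46; Chaudhri 338,584.61; Andrade 219,728.77.
Cap binds for Ferraro ($153,000); residual $754,950 reallocated over remaining metered usage 6,288.
Remaining shares: Vance 21,010.85 → $21,000; Haddad 18,249.43 → $18,250; Chaudhri 434,024.21 → $434,025; Andrade 281,665.51 → $281,675.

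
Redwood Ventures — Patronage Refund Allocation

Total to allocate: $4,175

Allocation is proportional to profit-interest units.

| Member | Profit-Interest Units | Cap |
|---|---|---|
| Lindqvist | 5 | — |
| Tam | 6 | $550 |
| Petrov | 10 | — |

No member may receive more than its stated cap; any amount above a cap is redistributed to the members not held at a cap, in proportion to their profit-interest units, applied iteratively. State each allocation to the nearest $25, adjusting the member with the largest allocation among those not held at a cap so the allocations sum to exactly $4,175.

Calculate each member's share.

Sum of profit-interest units: 21.
Pro-rata shares before constraints: Lindqvist 994.05; Tam 1,192.86; Petrov 1,988.10.
Held at cap: Tam ($550); remaining pool $3,625 reallocated over remaining profit-interest units 15.
Shares after redistribution: Lindqvist 1,208.33 → $1,200; Petrov 2,416.67 → $2,425.

Lindqvist: $1,200; Tam: $550; Petrov: $2,425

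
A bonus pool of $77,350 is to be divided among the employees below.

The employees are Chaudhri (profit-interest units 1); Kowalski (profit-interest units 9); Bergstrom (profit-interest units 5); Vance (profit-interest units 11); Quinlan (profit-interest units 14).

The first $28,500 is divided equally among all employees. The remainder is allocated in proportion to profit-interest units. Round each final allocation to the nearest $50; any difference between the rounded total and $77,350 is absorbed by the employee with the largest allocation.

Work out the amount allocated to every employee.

Chaudhri: $6,900 | Kowalski: $16,700 | Bergstrom: $11,800 | Vance: $19,150 | Quinlan: $22,800

Equal tier: $28,500 ÷ 5 = $5,700 apiece.
Remainder $48,850 by profit-interest units (total 40): Chaudhri 1,221.25 → $1,200; Kowalski 10,991.25 → $11,000; Bergstrom 6,106.25 → $6,100; Vance 13,433.75 → $13,450; Quinlan 17,097.50 → $17,100.
Totals: Chaudhri $5,700 + $1,200 = $6,900; Kowalski $5,700 + $11,000 = $16,700; Bergstrom $5,700 + $6,100 = $11,800; Vance $5,700 + $13,450 = $19,150; Quinlan $5,700 + $17,100 = $22,800.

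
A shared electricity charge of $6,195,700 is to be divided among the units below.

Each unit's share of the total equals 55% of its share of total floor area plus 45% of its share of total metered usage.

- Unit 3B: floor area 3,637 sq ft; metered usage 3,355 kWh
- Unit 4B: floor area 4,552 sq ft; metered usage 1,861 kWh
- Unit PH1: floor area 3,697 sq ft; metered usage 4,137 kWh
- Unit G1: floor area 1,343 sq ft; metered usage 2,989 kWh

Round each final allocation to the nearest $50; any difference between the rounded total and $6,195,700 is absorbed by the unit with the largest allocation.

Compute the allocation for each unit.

Floor area total 13,229; metered usage total 12,342.
Blended shares (55% floor area + 45% metered usage): Unit 3B 0.2735; Unit 4B 0.2571; Unit PH1 0.3045; Unit G1 0.1648.
Raw shares: Unit 3B 1,694,744.93; Unit 4B 1,592,942.71; Unit PH1 1,886,854.49; Unit G1 1,021,157.87.
After rounding ($50): Unit 3B $1,694,750; Unit 4B $1,592,950; Unit PH1 $1,886,850; Unit G1 $1,021,150. Sum = $6,195,700.
No rounding difference to absorb.

Unit 3B: $1,694,750; Unit 4B: $1,592,950; Unit PH1: $1,886,850; Unit G1: $1,021,150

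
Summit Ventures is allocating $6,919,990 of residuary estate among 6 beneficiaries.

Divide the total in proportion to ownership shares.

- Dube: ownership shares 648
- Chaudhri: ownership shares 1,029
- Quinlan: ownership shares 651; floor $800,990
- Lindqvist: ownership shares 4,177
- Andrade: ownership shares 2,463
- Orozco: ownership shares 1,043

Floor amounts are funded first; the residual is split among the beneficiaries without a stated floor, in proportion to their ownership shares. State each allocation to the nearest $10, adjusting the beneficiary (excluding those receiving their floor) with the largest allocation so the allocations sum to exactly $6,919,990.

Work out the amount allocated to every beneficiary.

Dube: $423,620 · Chaudhri: $672,700 · Quinlan: $800,990 · Lindqvist: $2,730,670 · Andrade: $1,610,160 · Orozco: $681,850

Fund the minimums — Quinlan $800,990. Balance $6,119,000.
Balance split over remaining ownership shares 9,360: Dube 423,623.08 → $423,620; Chaudhri 672,697.76 → $672,700; Lindqvist 2,730,669.12 → $2,730,670; Andrade 1,610,159.94 → $1,610,160; Orozco 681,850.11 → $681,850.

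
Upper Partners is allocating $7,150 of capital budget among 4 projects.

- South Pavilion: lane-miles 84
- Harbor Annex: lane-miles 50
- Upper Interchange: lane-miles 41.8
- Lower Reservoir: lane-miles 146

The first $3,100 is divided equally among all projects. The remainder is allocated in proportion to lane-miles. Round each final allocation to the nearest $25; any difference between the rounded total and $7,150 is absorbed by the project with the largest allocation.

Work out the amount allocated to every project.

South Pavilion: $1,825; Harbor Annex: $1,400; Upper Interchange: $1,300; Lower Reservoir: $2,625

$3,100 shared equally gives $775 per project.
Remainder $4,050 by lane-miles (total 321.8): South Pavilion 1,057.18 → $1,050; Harbor Annex 629.27 → $625; Upper Interchange 526.07 → $525; Lower Reservoir 1,837.48 → $1,825.
Rounding difference +$25 on remainder applied to Lower Reservoir.
Totals: South Pavilion $775 + $1,050 = $1,825; Harbor Annex $775 + $625 = $1,400; Upper Interchange $775 + $525 = $1,300; Lower Reservoir $775 + $1,850 = $2,625.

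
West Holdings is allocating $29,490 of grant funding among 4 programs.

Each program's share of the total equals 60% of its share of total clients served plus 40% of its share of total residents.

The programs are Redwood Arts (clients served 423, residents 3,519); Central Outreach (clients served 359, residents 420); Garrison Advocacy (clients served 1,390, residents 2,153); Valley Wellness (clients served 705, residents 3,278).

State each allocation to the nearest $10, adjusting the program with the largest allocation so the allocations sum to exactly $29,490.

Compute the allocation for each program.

Redwood Arts: $7,030 | Central Outreach: $2,740 | Garrison Advocacy: $11,260 | Valley Wellness: $8,460

Totals — clients served 2,877, residents 9,370.
Combined weights (60% clients served + 40% residents): Redwood Arts 0.2384; Central Outreach 0.0928; Garrison Advocacy 0.3818; Valley Wellness 0.2870.
Pro-rata amounts: Redwood Arts 7,031.63; Central Outreach 2,736.65; Garrison Advocacy 11,259.15; Valley Wellness 8,462.57.
Rounded to nearest $10: Redwood Arts $7,030; Central Outreach $2,740; Garrison Advocacy $11,260; Valley Wellness $8,460. Sum = $29,490.
No rounding difference to absorb.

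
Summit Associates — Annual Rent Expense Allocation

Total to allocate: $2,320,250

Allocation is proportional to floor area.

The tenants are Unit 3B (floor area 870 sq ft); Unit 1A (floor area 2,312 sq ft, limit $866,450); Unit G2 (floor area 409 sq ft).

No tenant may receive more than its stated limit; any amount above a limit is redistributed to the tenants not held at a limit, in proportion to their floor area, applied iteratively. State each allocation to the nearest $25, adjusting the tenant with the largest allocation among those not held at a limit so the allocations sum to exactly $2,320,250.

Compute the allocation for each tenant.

Floor area total: 3,591.
Unconstrained shares: Unit 3B 562,132.41; Unit 1A 1,493,850.74; Unit G2 264,266.85.
Held at cap: Unit 1A ($866,450); balance $1,453,800 reallocated over remaining floor area 1,279.
Redistributed shares: Unit 3B 988,902.27 → $988,900; Unit G2 464,897.73 → $464,900.

Unit 3B: $988,900 · Unit 1A: $866,450 · Unit G2: $464,900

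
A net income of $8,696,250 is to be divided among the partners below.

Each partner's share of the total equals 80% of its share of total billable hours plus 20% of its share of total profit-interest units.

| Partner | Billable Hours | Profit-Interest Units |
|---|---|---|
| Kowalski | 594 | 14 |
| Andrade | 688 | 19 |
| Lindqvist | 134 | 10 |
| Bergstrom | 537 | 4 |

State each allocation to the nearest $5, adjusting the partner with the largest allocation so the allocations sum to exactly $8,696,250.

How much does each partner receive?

Kowalski: $2,634,030 · Andrade: $3,153,900 · Lindqvist: $847,390 · Bergstrom: $2,060,930

Totals — billable hours 1,953, profit-interest units 47.
Composite weights (80% billable hours + 20% profit-interest units): Kowalski 0.3029; Andrade 0.3627; Lindqvist 0.0974; Bergstrom 0.2370.
Proportional shares: Kowalski 2,634,028.39; Andrade 3,153,902.91; Lindqvist 847,389.60; Bergstrom 2,060,929.11.
At nearest $5: Kowalski $2,634,030; Andrade $3,153,905; Lindqvist $847,390; Bergstrom $2,060,930. Sum = $8,696,255.
Difference $8,696,250 − $8,696,255 = −$5 applied to largest allocation (Andrade): Andrade becomes $3,153,900.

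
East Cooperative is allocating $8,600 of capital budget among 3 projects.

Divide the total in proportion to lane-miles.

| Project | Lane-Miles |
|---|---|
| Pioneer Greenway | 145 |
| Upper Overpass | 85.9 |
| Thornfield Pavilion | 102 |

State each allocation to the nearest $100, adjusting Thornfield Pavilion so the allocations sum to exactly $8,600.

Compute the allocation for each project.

Pioneer Greenway: $3,700; Upper Overpass: $2,200; Thornfield Pavilion: $2,700

Total lane-miles = 332.9.
Proportional shares: Pioneer Greenway 145/332.9 × $8,600 = 3,745.87; Upper Overpass 85.9/332.9 × $8,600 = 2,219.10; Thornfield Pavilion 102/332.9 × $8,600 = 2,635.03.
Rounded to nearest $100: Pioneer Greenway $3,700; Upper Overpass $2,200; Thornfield Pavilion $2,600. Sum = $8,500.
Difference $8,600 − $8,500 = +$100 applied to Thornfield Pavilion: Thornfield Pavilion becomes $2,700.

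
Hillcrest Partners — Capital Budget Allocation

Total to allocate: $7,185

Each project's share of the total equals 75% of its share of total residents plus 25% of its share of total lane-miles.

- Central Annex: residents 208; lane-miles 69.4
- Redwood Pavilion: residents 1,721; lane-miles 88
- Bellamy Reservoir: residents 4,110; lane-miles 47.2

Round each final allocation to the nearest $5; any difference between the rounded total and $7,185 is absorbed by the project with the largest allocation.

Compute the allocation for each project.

Central Annex: $795 | Redwood Pavilion: $2,310 | Bellamy Reservoir: $4,080

Totals — residents 6,039, lane-miles 204.6.
Blended shares (75% residents + 25% lane-miles): Central Annex 0.1106; Redwood Pavilion 0.3213; Bellamy Reservoir 0.5681.
Proportional shares: Central Annex 794.89; Redwood Pavilion 2,308.27; Bellamy Reservoir 4,081.84.
At nearest $5: Central Annex $795; Redwood Pavilion $2,310; Bellamy Reservoir $4,080. Sum = $7,185.
Rounded total matches; no reconciliation needed.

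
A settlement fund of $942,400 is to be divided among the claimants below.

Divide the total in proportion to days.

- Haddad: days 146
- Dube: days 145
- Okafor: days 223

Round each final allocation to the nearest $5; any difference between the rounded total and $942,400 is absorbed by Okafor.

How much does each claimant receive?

Sum of days: 514.
Proportional shares: Haddad 146/514 × $942,400 = 267,685.60; Dube 145/514 × $942,400 = 265,852.14; Okafor 223/514 × $942,400 = 408,862.26.
After rounding ($5): Haddad $267,685; Dube $265,850; Okafor $408,860. Sum = $942,395.
Difference $942,400 − $942,395 = +$5 applied to Okafor: Okafor becomes $408,865.

Haddad: $267,685; Dube: $265,850; Okafor: $408,865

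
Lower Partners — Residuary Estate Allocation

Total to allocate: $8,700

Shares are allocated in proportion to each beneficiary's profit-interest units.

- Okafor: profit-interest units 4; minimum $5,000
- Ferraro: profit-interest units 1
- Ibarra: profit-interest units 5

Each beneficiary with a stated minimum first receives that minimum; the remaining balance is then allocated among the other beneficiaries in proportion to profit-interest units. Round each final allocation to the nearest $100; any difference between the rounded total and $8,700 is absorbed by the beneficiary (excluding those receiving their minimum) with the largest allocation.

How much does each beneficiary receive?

Minimums first: Okafor $5,000. Residual $3,700.
Residual split over remaining profit-interest units 6: Ferraro 616.67 → $600; Ibarra 3,083.33 → $3,100.

Okafor: $5,000; Ferraro: $600; Ibarra: $3,100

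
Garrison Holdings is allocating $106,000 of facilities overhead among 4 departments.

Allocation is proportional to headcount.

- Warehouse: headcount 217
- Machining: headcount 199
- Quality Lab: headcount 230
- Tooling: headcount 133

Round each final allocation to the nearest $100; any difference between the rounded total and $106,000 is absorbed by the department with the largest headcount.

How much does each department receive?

Warehouse: $29,500 | Machining: $27,100 | Quality Lab: $31,300 | Tooling: $18,100

Headcount total: 217 + 199 + 230 + 133 = 779.
Unrounded shares: Warehouse 29,527.60; Machining 27,078.31; Quality Lab 31,296.53; Tooling 18,097.56.
After rounding ($100): Warehouse $29,500; Machining $27,100; Quality Lab $31,300; Tooling $18,100. Sum = $106,000.
Sum already equals the total — no adjustment.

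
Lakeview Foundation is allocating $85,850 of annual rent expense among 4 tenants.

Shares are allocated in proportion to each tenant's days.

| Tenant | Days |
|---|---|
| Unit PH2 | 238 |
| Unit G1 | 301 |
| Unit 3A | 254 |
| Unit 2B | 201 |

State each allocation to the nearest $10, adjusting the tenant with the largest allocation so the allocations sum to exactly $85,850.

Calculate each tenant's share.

Unit PH2: $20,560 · Unit G1: $25,990 · Unit 3A: $21,940 · Unit 2B: $17,360

Sum of days: 994.
Raw shares: Unit PH2 238/994 × $85,850 = 20,555.63; Unit G1 301/994 × $85,850 = 25,996.83; Unit 3A 254/994 × $85,850 = 21,937.53; Unit 2B 201/994 × $85,850 = 17,360.01.
Rounded to nearest $10: Unit PH2 $20,560; Unit G1 $26,000; Unit 3A $21,940; Unit 2B $17,360. Sum = $85,860.
Difference $85,850 − $85,860 = −$10 applied to largest allocation (Unit G1): Unit G1 becomes $25,990.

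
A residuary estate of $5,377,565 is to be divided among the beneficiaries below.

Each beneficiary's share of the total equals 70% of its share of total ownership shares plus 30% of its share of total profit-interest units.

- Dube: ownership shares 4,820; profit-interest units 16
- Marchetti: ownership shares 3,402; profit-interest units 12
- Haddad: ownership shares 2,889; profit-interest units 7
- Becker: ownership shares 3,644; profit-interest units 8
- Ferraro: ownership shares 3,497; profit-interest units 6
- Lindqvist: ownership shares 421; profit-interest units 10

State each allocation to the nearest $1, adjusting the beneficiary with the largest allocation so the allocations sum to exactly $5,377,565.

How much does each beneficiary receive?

Dube: $1,409,162; Marchetti: $1,013,933; Haddad: $773,799; Becker: $953,343; Ferraro: $869,023; Lindqvist: $358,305

Ownership shares total 18,673; profit-interest units total 59.
Combined weights (70% ownership shares + 30% profit-interest units): Dube 0.2620; Marchetti 0.1885; Haddad 0.1439; Becker 0.1773; Ferraro 0.1616; Lindqvist 0.0666.
Proportional shares: Dube 1,409,162.02; Marchetti 1,013,932.78; Haddad 773,799.21; Becker 953,343.43; Ferraro 869,022.55; Lindqvist 358,305.02.
After rounding ($1): Dube $1,409,162; Marchetti $1,013,933; Haddad $773,799; Becker $953,343; Ferraro $869,023; Lindqvist $358,305. Sum = $5,377,565.
Sum already equals the total — no adjustment.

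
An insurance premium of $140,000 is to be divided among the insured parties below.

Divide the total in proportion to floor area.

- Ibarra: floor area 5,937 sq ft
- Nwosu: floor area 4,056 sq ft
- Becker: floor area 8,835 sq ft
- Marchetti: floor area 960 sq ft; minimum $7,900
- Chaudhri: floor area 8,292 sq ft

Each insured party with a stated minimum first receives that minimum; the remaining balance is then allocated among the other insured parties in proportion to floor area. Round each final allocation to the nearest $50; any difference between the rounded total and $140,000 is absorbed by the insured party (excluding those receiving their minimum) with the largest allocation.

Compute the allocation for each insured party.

Minimums first: Marchetti $7,900. Residual $132,100.
Residual split over remaining floor area 27,120: Ibarra 28,918.79 → $28,900; Nwosu 19,756.55 → $19,750; Becker 43,034.79 → $43,050; Chaudhri 40,389.87 → $40,400.

Ibarra: $28,900 · Nwosu: $19,750 · Becker: $43,050 · Marchetti: $7,900 · Chaudhri: $40,400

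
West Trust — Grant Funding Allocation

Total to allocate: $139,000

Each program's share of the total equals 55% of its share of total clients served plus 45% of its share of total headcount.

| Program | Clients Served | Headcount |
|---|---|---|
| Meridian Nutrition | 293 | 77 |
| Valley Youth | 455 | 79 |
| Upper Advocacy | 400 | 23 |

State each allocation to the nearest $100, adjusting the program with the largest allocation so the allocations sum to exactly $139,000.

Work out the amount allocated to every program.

Meridian Nutrition: $46,400; Valley Youth: $57,900; Upper Advocacy: $34,700

Totals — clients served 1,148, headcount 179.
Combined weights (55% clients served + 45% headcount): Meridian Nutrition 0.3339; Valley Youth 0.4166; Upper Advocacy 0.2495.
Proportional shares: Meridian Nutrition 46,419.05; Valley Youth 57,906.17; Upper Advocacy 34,674.78.
After rounding ($100): Meridian Nutrition $46,400; Valley Youth $57,900; Upper Advocacy $34,700. Sum = $139,000.
Sum already equals the total — no adjustment.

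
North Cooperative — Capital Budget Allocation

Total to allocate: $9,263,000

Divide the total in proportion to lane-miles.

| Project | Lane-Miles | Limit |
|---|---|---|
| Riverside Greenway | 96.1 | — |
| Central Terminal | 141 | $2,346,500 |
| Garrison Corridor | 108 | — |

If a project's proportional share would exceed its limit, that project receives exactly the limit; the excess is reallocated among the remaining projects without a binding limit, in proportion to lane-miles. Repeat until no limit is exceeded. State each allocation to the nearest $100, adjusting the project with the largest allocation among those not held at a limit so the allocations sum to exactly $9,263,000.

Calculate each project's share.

Combined lane-miles = 345.1.
Pro-rata shares before constraints: Riverside Greenway 2,579,467.69; Central Terminal 3,784,650.83; Garrison Corridor 2,898,881.48.
Capped: Central Terminal ($2,346,500); remaining pool $6,916,500 reallocated over remaining lane-miles 204.1.
Remaining shares: Riverside Greenway 3,256,617.59 → $3,256,600; Garrison Corridor 3,659,882.41 → $3,659,900.

Riverside Greenway: $3,256,600; Central Terminal: $2,346,500; Garrison Corridor: $3,659,900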